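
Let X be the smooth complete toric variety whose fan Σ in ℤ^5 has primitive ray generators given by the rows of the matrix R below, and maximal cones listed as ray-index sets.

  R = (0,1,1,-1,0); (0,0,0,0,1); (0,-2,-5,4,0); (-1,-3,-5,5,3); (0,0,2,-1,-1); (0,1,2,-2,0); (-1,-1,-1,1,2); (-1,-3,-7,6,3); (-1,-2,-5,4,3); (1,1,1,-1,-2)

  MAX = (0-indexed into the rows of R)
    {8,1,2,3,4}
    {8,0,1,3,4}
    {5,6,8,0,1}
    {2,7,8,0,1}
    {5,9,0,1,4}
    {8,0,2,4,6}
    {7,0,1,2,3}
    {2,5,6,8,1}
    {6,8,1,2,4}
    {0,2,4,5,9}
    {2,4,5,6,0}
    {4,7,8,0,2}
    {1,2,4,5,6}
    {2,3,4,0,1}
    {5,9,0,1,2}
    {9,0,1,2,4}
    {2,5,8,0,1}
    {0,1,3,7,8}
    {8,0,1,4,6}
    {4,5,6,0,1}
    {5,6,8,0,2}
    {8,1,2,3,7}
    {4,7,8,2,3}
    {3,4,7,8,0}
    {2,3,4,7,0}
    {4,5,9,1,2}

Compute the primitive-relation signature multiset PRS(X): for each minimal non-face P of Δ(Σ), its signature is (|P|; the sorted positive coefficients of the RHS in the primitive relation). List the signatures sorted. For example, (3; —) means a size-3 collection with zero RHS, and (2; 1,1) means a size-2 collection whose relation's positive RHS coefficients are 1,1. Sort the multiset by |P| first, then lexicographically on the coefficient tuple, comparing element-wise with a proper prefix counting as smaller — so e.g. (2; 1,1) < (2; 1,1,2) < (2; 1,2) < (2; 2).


Σ has 14 primitive collections:

  P={6,9}:  v_{6} + v_{9} = 0  ⇒ sig = (2; —)
  P={5,7}:  v_{5} + v_{7} = v_{8}  ⇒ sig = (2; 1)
  P={3,5}:  v_{3} + v_{5} = v_{1} + v_{4} + v_{8}  ⇒ sig = (2; 1,1,1)
  P={8,9}:  v_{8} + v_{9} = v_{0} + v_{1} + v_{2}  ⇒ sig = (2; 1,1,1)
  P={6,7}:  v_{6} + v_{7} = v_{4} + 2·v_{8}  ⇒ sig = (2; 1,2)
  P={3,6}:  v_{3} + v_{6} = v_{1} + 2·v_{4} + 2·v_{8}  ⇒ sig = (2; 1,2,2)
  P={7,9}:  v_{7} + v_{9} = 2·v_{0} + 2·v_{1} + 2·v_{2} + v_{4}  ⇒ sig = (2; 1,2,2,2)
  P={3,9}:  v_{3} + v_{9} = 2·v_{0} + 3·v_{1} + 2·v_{2} + 2·v_{4}  ⇒ sig = (2; 2,2,2,3)
  P={1,4,7}:  v_{1} + v_{4} + v_{7} = v_{3}  ⇒ sig = (3; 1)
  P={4,5,8}:  v_{4} + v_{5} + v_{8} = v_{6}  ⇒ sig = (3; 1)
  P={0,1,2,6}:  v_{0} + v_{1} + v_{2} + v_{6} = v_{8}  ⇒ sig = (4; 1)
  P={0,2,3,8}:  v_{0} + v_{2} + v_{3} + v_{8} = 2·v_{7}  ⇒ sig = (4; 2)
  P={0,1,2,4,5}:  v_{0} + v_{1} + v_{2} + v_{4} + v_{5} = 0  ⇒ sig = (5; —)
  P={0,1,2,4,8}:  v_{0} + v_{1} + v_{2} + v_{4} + v_{8} = v_{7}  ⇒ sig = (5; 1)

so the primitive-relation signature multiset is
    |P|=2: 8 collections, coeffs (), (1), (1,1,1), (1,1,1), (1,2), (1,2,2), (1,2,2,2), (2,2,2,3)
    |P|=3: 2 collections, coeffs (1), (1)
    |P|=4: 2 collections, coeffs (1), (2)
    |P|=5: 2 collections, coeffs (), (1)


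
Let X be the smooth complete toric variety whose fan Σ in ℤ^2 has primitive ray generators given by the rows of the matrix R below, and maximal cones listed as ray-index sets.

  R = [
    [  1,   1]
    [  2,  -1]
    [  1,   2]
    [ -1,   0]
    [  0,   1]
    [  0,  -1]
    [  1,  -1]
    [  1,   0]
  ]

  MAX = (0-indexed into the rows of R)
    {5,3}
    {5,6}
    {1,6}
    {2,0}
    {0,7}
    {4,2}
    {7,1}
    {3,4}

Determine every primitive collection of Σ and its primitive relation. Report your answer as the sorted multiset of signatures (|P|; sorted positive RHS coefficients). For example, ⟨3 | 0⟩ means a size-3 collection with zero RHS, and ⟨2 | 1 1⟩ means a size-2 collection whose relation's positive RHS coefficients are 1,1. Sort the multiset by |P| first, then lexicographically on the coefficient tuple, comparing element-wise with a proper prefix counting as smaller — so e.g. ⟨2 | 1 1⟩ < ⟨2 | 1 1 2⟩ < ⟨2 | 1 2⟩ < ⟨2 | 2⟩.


20 minimal non-faces of Δ(Σ) (on 8 rays):

  P={3,7}:  v_{3} + v_{7} = 0  so sig = ⟨2 | 0⟩
  P={4,5}:  v_{4} + v_{5} = 0  so sig = ⟨2 | 0⟩
  P={0,3}:  v_{0} + v_{3} = v_{4}  so sig = ⟨2 | 1⟩
  P={0,4}:  v_{0} + v_{4} = v_{2}  so sig = ⟨2 | 1⟩
  P={0,5}:  v_{0} + v_{5} = v_{7}  so sig = ⟨2 | 1⟩
  P={1,3}:  v_{1} + v_{3} = v_{6}  so sig = ⟨2 | 1⟩
  P={2,5}:  v_{2} + v_{5} = v_{0}  so sig = ⟨2 | 1⟩
  P={3,6}:  v_{3} + v_{6} = v_{5}  so sig = ⟨2 | 1⟩
  P={4,6}:  v_{4} + v_{6} = v_{7}  so sig = ⟨2 | 1⟩
  P={4,7}:  v_{4} + v_{7} = v_{0}  so sig = ⟨2 | 1⟩
  P={5,7}:  v_{5} + v_{7} = v_{6}  so sig = ⟨2 | 1⟩
  P={6,7}:  v_{6} + v_{7} = v_{1}  so sig = ⟨2 | 1⟩
  P={2,6}:  v_{2} + v_{6} = v_{0} + v_{7}  so sig = ⟨2 | 1 1⟩
  P={1,2}:  v_{1} + v_{2} = v_{0} + 2·v_{7}  so sig = ⟨2 | 1 2⟩
  P={0,6}:  v_{0} + v_{6} = 2·v_{7}  so sig = ⟨2 | 2⟩
  P={1,4}:  v_{1} + v_{4} = 2·v_{7}  so sig = ⟨2 | 2⟩
  P={1,5}:  v_{1} + v_{5} = 2·v_{6}  so sig = ⟨2 | 2⟩
  P={2,3}:  v_{2} + v_{3} = 2·v_{4}  so sig = ⟨2 | 2⟩
  P={2,7}:  v_{2} + v_{7} = 2·v_{0}  so sig = ⟨2 | 2⟩
  P={0,1}:  v_{0} + v_{1} = 3·v_{7}  so sig = ⟨2 | 3⟩

so the primitive-relation signature multiset is
    |P|=2: 20 collections, coeffs (), (), (1), (1), (1), (1), (1), (1), (1), (1), (1), (1), (1,1), (1,2), (2), (2), (2), (2), (2), (3)


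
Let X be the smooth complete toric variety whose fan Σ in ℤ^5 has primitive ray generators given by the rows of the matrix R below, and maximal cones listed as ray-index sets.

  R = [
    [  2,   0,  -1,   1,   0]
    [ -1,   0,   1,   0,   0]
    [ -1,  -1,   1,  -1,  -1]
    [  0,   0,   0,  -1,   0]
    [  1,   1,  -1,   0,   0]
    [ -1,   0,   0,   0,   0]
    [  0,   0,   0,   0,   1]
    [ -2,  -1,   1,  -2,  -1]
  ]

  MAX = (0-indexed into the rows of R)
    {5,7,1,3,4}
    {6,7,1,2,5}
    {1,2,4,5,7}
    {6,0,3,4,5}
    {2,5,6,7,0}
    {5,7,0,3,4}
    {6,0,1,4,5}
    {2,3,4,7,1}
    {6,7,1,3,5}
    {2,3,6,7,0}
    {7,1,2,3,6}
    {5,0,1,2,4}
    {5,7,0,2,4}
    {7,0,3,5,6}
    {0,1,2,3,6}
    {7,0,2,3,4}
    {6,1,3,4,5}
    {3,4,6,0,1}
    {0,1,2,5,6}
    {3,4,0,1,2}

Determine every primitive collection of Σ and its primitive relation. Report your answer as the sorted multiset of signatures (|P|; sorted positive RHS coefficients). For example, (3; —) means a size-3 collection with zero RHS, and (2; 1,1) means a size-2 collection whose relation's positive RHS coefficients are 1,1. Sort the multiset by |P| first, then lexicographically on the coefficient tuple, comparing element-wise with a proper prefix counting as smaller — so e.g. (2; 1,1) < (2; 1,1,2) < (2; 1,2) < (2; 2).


Δ(Σ) — 8 vertices, 5 min non-faces:

  P = {0,1,7}:  v_{0} + v_{1} + v_{7} = v_{2}  →  sig = (3; 1)
  P = {2,3,5}:  v_{2} + v_{3} + v_{5} = v_{7}  →  sig = (3; 1)
  P = {2,4,6}:  v_{2} + v_{4} + v_{6} = v_{3}  →  sig = (3; 1)
  P = {4,6,7}:  v_{4} + v_{6} + v_{7} = 2·v_{3} + v_{5}  →  sig = (3; 1,2)
  P = {0,1,3,5}:  v_{0} + v_{1} + v_{3} + v_{5} = 0  →  sig = (4; —)

Hence PRS(X_Σ) =
[(3; 1), (3; 1), (3; 1), (3; 1,2), (4; —)]


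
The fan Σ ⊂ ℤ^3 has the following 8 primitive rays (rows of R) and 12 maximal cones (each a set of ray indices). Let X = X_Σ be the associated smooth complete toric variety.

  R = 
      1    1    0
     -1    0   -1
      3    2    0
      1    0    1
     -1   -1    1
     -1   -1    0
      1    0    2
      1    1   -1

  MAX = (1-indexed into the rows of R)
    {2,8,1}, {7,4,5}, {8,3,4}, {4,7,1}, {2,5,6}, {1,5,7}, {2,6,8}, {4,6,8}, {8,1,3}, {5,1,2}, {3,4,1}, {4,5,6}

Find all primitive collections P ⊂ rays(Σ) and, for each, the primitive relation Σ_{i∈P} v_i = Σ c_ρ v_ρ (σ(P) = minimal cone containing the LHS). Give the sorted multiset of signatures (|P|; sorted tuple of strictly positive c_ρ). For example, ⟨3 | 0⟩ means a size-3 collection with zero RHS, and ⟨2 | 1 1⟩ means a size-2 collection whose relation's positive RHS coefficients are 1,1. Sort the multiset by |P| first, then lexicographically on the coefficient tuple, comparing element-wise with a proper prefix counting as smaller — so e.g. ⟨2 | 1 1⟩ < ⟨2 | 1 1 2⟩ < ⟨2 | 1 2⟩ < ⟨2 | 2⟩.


Primitive collections (12):

  {1,6}:  v_{1} + v_{6} = 0 — sig = ⟨2 | 0⟩
  {2,4}:  v_{2} + v_{4} = 0 — sig = ⟨2 | 0⟩
  {5,8}:  v_{5} + v_{8} = 0 — sig = ⟨2 | 0⟩
  {2,3}:  v_{2} + v_{3} = v_{1} + v_{8} — sig = ⟨2 | 1 1⟩
  {2,7}:  v_{2} + v_{7} = v_{1} + v_{5} — sig = ⟨2 | 1 1⟩
  {3,5}:  v_{3} + v_{5} = v_{1} + v_{4} — sig = ⟨2 | 1 1⟩
  {3,6}:  v_{3} + v_{6} = v_{4} + v_{8} — sig = ⟨2 | 1 1⟩
  {6,7}:  v_{6} + v_{7} = v_{4} + v_{5} — sig = ⟨2 | 1 1⟩
  {7,8}:  v_{7} + v_{8} = v_{1} + v_{4} — sig = ⟨2 | 1 1⟩
  {3,7}:  v_{3} + v_{7} = 2·v_{1} + 2·v_{4} — sig = ⟨2 | 2 2⟩
  {1,4,5}:  v_{1} + v_{4} + v_{5} = v_{7} — sig = ⟨3 | 1⟩
  {1,4,8}:  v_{1} + v_{4} + v_{8} = v_{3} — sig = ⟨3 | 1⟩

Sorted signature multiset PRS(X):
    ⟨2 | 0⟩
    ⟨2 | 0⟩
    ⟨2 | 0⟩
    ⟨2 | 1 1⟩
    ⟨2 | 1 1⟩
    ⟨2 | 1 1⟩
    ⟨2 | 1 1⟩
    ⟨2 | 1 1⟩
    ⟨2 | 1 1⟩
    ⟨2 | 2 2⟩
    ⟨3 | 1⟩
    ⟨3 | 1⟩


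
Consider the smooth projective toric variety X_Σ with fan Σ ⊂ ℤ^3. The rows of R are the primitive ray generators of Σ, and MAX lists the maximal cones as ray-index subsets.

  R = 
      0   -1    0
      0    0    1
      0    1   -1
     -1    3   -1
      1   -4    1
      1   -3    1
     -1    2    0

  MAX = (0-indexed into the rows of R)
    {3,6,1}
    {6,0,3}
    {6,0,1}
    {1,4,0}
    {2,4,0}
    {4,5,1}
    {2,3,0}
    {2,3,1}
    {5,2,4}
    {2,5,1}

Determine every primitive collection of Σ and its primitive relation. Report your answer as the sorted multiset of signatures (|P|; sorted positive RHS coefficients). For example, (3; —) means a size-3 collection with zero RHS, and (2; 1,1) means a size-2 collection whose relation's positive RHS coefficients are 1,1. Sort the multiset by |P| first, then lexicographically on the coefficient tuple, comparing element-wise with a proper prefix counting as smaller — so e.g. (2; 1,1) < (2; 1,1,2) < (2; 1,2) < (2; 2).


Δ(Σ) — 7 vertices, 9 min non-faces:

  P={3,5}:  v_{3} + v_{5} = 0  →  sig = (2; —)
  P={0,5}:  v_{0} + v_{5} = v_{4}  →  sig = (2; 1)
  P={2,6}:  v_{2} + v_{6} = v_{3}  →  sig = (2; 1)
  P={3,4}:  v_{3} + v_{4} = v_{0}  →  sig = (2; 1)
  P={5,6}:  v_{5} + v_{6} = v_{0} + v_{1}  →  sig = (2; 1,1)
  P={4,6}:  v_{4} + v_{6} = 2·v_{0} + v_{1}  →  sig = (2; 1,2)
  P={0,1,2}:  v_{0} + v_{1} + v_{2} = 0  →  sig = (3; —)
  P={0,1,3}:  v_{0} + v_{1} + v_{3} = v_{6}  →  sig = (3; 1)
  P={1,2,4}:  v_{1} + v_{2} + v_{4} = v_{5}  →  sig = (3; 1)

so the primitive-relation signature multiset is
{ (2; —),  (2; 1) ×3,  (2; 1,1),  (2; 1,2),  (3; —),  (3; 1) ×2 }


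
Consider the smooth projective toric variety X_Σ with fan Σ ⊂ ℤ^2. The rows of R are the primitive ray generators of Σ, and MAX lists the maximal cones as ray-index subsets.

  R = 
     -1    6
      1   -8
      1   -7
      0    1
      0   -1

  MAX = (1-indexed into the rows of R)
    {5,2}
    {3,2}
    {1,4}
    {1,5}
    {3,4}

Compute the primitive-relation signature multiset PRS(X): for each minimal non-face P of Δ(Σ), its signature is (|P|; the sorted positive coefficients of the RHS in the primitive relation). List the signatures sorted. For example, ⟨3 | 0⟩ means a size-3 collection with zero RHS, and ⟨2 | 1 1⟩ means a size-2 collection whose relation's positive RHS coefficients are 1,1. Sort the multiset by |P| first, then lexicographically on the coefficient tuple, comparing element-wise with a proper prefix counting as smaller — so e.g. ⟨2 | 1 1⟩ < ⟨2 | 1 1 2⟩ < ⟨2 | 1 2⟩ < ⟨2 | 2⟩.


Primitive collections (5):

  • {4,5}:  v_{4} + v_{5} = 0 ; sig = ⟨2 | 0⟩
  • {1,3}:  v_{1} + v_{3} = v_{5} ; sig = ⟨2 | 1⟩
  • {2,4}:  v_{2} + v_{4} = v_{3} ; sig = ⟨2 | 1⟩
  • {3,5}:  v_{3} + v_{5} = v_{2} ; sig = ⟨2 | 1⟩
  • {1,2}:  v_{1} + v_{2} = 2·v_{5} ; sig = ⟨2 | 2⟩

so the primitive-relation signature multiset is
    ⟨2 | 0⟩
    ⟨2 | 1⟩
    ⟨2 | 1⟩
    ⟨2 | 1⟩
    ⟨2 | 2⟩


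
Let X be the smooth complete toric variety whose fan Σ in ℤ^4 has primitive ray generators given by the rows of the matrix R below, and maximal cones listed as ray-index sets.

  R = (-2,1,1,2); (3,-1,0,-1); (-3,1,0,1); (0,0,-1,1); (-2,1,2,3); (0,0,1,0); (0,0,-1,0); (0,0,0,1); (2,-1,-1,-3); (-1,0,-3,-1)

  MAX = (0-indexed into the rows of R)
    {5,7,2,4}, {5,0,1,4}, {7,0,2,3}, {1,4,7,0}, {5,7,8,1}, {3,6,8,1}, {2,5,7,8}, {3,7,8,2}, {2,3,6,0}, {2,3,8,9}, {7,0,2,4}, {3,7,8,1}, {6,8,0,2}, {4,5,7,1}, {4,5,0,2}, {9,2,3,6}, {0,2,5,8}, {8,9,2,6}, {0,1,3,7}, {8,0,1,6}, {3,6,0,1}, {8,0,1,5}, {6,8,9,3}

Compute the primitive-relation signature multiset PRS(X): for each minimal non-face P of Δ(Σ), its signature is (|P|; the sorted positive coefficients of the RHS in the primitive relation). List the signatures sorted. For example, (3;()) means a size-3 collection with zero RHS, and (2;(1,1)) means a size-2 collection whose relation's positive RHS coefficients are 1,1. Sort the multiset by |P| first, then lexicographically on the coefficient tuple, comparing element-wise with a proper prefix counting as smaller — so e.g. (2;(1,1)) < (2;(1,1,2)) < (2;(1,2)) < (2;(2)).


Δ(Σ) — 10 vertices, 16 min non-faces:

  {1,2}:  v_{1} + v_{2} = 0  so sig = (2;())
  {5,6}:  v_{5} + v_{6} = 0  so sig = (2;())
  {3,5}:  v_{3} + v_{5} = v_{7}  so sig = (2;(1))
  {4,8}:  v_{4} + v_{8} = v_{5}  so sig = (2;(1))
  {6,7}:  v_{6} + v_{7} = v_{3}  so sig = (2;(1))
  {4,6}:  v_{4} + v_{6} = v_{0} + v_{7}  so sig = (2;(1,1))
  {4,9}:  v_{4} + v_{9} = v_{2} + v_{3}  so sig = (2;(1,1))
  {1,9}:  v_{1} + v_{9} = v_{3} + v_{6} + v_{8}  so sig = (2;(1,1,1))
  {5,9}:  v_{5} + v_{9} = v_{2} + v_{3} + v_{8}  so sig = (2;(1,1,1))
  {7,9}:  v_{7} + v_{9} = v_{2} + 2·v_{3} + v_{8}  so sig = (2;(1,1,2))
  {0,9}:  v_{0} + v_{9} = v_{2} + 2·v_{6}  so sig = (2;(1,2))
  {3,4}:  v_{3} + v_{4} = v_{0} + 2·v_{7}  so sig = (2;(1,2))
  {0,7,8}:  v_{0} + v_{7} + v_{8} = 0  so sig = (3;())
  {0,3,8}:  v_{0} + v_{3} + v_{8} = v_{6}  so sig = (3;(1))
  {0,5,7}:  v_{0} + v_{5} + v_{7} = v_{4}  so sig = (3;(1))
  {2,3,6,8}:  v_{2} + v_{3} + v_{6} + v_{8} = v_{9}  so sig = (4;(1))

Hence PRS(X_Σ) =
    (2;())
    (2;())
    (2;(1))
    (2;(1))
    (2;(1))
    (2;(1,1))
    (2;(1,1))
    (2;(1,1,1))
    (2;(1,1,1))
    (2;(1,1,2))
    (2;(1,2))
    (2;(1,2))
    (3;())
    (3;(1))
    (3;(1))
    (4;(1))


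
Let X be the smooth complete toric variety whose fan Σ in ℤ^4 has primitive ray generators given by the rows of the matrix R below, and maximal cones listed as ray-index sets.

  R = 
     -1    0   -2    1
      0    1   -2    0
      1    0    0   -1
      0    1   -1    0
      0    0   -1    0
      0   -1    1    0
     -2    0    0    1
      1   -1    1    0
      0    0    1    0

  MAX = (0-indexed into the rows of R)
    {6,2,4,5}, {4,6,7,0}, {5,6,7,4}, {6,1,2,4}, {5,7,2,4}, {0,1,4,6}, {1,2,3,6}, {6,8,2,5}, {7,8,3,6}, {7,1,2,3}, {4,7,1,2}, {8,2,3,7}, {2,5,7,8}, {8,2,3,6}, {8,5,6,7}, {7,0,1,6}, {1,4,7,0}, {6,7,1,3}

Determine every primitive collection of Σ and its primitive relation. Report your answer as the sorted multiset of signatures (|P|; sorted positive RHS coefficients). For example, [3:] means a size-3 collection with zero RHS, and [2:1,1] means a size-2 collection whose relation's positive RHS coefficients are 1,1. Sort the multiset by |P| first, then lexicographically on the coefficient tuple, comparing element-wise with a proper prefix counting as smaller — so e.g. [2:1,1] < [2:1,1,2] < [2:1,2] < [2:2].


11 collections generate NE(X_Σ); each relation:

  • {3,5}:  v_{3} + v_{5} = 0  →  sig = [2:]
  • {4,8}:  v_{4} + v_{8} = 0  →  sig = [2:]
  • {1,5}:  v_{1} + v_{5} = v_{4}  →  sig = [2:1]
  • {1,8}:  v_{1} + v_{8} = v_{3}  →  sig = [2:1]
  • {3,4}:  v_{3} + v_{4} = v_{1}  →  sig = [2:1]
  • {0,8}:  v_{0} + v_{8} = v_{1} + v_{6} + v_{7}  →  sig = [2:1,1,1]
  • {0,3}:  v_{0} + v_{3} = 2·v_{1} + v_{6} + v_{7}  →  sig = [2:1,1,2]
  • {0,5}:  v_{0} + v_{5} = 2·v_{4} + v_{6} + v_{7}  →  sig = [2:1,1,2]
  • {0,2}:  v_{0} + v_{2} = 2·v_{4}  →  sig = [2:2]
  • {2,6,7}:  v_{2} + v_{6} + v_{7} = v_{5}  →  sig = [3:1]
  • {1,4,6,7}:  v_{1} + v_{4} + v_{6} + v_{7} = v_{0}  →  sig = [4:1]

Hence PRS(X_Σ) =
{ [2:] ×2,  [2:1] ×3,  [2:1,1,1],  [2:1,1,2] ×2,  [2:2],  [3:1],  [4:1] }


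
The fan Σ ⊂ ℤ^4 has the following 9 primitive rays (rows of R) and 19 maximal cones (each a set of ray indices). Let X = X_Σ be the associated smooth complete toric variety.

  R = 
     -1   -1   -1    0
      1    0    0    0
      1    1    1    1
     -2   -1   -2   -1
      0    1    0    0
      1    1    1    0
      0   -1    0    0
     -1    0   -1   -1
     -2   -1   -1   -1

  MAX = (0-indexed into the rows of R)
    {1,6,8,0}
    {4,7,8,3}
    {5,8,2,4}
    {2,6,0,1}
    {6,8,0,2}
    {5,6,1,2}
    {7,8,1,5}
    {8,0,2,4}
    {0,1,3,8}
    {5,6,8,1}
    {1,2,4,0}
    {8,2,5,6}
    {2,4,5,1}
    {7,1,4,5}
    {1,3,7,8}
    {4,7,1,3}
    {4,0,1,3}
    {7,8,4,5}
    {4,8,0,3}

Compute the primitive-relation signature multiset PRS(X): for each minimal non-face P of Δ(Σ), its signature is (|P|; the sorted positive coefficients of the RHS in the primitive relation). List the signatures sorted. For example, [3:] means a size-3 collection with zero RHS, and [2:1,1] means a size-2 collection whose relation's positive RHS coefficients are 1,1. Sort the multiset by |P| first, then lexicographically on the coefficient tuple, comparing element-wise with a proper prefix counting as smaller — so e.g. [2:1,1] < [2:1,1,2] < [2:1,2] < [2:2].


The 10 primitive collections of Σ (r=9, n=4):

  P={0,5}:  v_{0} + v_{5} = 0 ; sig = [2:]
  P={4,6}:  v_{4} + v_{6} = 0 ; sig = [2:]
  P={0,7}:  v_{0} + v_{7} = v_{3} ; sig = [2:1]
  P={2,7}:  v_{2} + v_{7} = v_{4} ; sig = [2:1]
  P={3,5}:  v_{3} + v_{5} = v_{7} ; sig = [2:1]
  P={2,3}:  v_{2} + v_{3} = v_{0} + v_{4} ; sig = [2:1,1]
  P={6,7}:  v_{6} + v_{7} = v_{1} + v_{8} ; sig = [2:1,1]
  P={3,6}:  v_{3} + v_{6} = v_{0} + v_{1} + v_{8} ; sig = [2:1,1,1]
  P={1,2,8}:  v_{1} + v_{2} + v_{8} = 0 ; sig = [3:]
  P={1,4,8}:  v_{1} + v_{4} + v_{8} = v_{7} ; sig = [3:1]

Signatures (|P|; sorted positive RHS coefficients), sorted:
    |P|=2: 8 collections, coeffs (), (), (1), (1), (1), (1,1), (1,1), (1,1,1)
    |P|=3: 2 collections, coeffs (), (1)


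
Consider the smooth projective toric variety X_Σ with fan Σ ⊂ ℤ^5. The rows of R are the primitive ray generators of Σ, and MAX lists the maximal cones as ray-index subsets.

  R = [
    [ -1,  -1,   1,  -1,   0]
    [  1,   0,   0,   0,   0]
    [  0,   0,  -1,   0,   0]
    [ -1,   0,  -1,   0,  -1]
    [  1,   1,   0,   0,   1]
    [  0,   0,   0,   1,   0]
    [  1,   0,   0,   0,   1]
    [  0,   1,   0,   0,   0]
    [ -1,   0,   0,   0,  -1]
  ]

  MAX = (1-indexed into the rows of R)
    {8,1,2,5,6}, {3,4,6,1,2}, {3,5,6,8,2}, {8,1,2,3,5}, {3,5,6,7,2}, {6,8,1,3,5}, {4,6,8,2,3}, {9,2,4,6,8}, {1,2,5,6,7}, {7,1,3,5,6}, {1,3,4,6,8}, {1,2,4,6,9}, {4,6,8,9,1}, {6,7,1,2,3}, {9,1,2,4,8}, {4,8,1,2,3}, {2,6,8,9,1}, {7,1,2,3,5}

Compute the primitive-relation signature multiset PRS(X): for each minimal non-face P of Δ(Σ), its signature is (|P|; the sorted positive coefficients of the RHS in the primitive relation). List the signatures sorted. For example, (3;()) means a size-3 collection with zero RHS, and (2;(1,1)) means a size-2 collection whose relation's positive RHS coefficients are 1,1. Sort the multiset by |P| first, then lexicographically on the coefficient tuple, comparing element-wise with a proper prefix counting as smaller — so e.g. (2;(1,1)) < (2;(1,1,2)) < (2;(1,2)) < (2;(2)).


Minimal non-faces — 9 found among 9 rays, 18 max cones:

  P={7,9}:  v_{7} + v_{9} = 0 — sig = (2;())
  P={3,9}:  v_{3} + v_{9} = v_{4} — sig = (2;(1))
  P={4,7}:  v_{4} + v_{7} = v_{3} — sig = (2;(1))
  P={5,9}:  v_{5} + v_{9} = v_{8} — sig = (2;(1))
  P={7,8}:  v_{7} + v_{8} = v_{5} — sig = (2;(1))
  P={4,5}:  v_{4} + v_{5} = v_{3} + v_{8} — sig = (2;(1,1))
  P={1,2,3,6,8}:  v_{1} + v_{2} + v_{3} + v_{6} + v_{8} = 0 — sig = (5;())
  P={1,2,3,5,6}:  v_{1} + v_{2} + v_{3} + v_{5} + v_{6} = v_{7} — sig = (5;(1))
  P={1,2,4,6,8}:  v_{1} + v_{2} + v_{4} + v_{6} + v_{8} = v_{9} — sig = (5;(1))

so the primitive-relation signature multiset is
    (2;())
    (2;(1))
    (2;(1))
    (2;(1))
    (2;(1))
    (2;(1,1))
    (5;())
    (5;(1))
    (5;(1))


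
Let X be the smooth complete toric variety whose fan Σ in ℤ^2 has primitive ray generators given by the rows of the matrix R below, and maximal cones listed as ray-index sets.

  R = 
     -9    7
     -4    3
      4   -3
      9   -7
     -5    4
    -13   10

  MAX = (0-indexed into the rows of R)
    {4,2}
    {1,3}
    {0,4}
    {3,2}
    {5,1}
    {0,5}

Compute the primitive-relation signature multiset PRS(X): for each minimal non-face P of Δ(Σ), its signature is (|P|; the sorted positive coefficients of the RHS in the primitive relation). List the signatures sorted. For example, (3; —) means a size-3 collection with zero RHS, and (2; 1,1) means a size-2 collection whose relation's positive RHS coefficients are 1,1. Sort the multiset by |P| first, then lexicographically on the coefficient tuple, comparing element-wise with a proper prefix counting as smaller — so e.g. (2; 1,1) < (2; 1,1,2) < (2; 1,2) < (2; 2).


Δ(Σ) — 6 vertices, 9 min non-faces:

  {0,3}:  v_{0} + v_{3} = 0 — sig = (2; —)
  {1,2}:  v_{1} + v_{2} = 0 — sig = (2; —)
  {0,1}:  v_{0} + v_{1} = v_{5} — sig = (2; 1)
  {0,2}:  v_{0} + v_{2} = v_{4} — sig = (2; 1)
  {1,4}:  v_{1} + v_{4} = v_{0} — sig = (2; 1)
  {2,5}:  v_{2} + v_{5} = v_{0} — sig = (2; 1)
  {3,4}:  v_{3} + v_{4} = v_{2} — sig = (2; 1)
  {3,5}:  v_{3} + v_{5} = v_{1} — sig = (2; 1)
  {4,5}:  v_{4} + v_{5} = 2·v_{0} — sig = (2; 2)

so the primitive-relation signature multiset is
    |P|=2: 9 collections, coeffs (), (), (1), (1), (1), (1), (1), (1), (2)


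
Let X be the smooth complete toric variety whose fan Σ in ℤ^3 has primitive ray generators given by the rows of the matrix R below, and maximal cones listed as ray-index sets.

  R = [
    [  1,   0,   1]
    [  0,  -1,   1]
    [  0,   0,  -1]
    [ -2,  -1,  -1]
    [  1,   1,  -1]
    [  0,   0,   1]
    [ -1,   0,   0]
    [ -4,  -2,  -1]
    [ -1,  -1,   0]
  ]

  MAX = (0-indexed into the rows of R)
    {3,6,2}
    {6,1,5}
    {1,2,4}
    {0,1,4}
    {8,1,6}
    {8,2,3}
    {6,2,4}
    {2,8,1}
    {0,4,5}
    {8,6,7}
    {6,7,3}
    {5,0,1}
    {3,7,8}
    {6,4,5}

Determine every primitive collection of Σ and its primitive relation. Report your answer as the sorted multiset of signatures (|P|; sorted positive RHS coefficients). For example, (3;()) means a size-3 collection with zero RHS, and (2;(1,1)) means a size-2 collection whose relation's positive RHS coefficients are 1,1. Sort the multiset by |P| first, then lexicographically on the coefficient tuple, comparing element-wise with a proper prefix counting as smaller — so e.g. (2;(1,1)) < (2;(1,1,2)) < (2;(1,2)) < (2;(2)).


Minimal non-faces — 20 found among 9 rays, 14 max cones:

  {2,5}:  v_{2} + v_{5} = 0  so sig = (2;())
  {0,3}:  v_{0} + v_{3} = v_{8}  so sig = (2;(1))
  {0,6}:  v_{0} + v_{6} = v_{5}  so sig = (2;(1))
  {0,8}:  v_{0} + v_{8} = v_{1}  so sig = (2;(1))
  {4,8}:  v_{4} + v_{8} = v_{2}  so sig = (2;(1))
  {0,2}:  v_{0} + v_{2} = v_{1} + v_{4}  so sig = (2;(1,1))
  {3,5}:  v_{3} + v_{5} = v_{6} + v_{8}  so sig = (2;(1,1))
  {5,8}:  v_{5} + v_{8} = v_{1} + v_{6}  so sig = (2;(1,1))
  {4,7}:  v_{4} + v_{7} = v_{2} + v_{3} + v_{6}  so sig = (2;(1,1,1))
  {0,7}:  v_{0} + v_{7} = v_{6} + 2·v_{8}  so sig = (2;(1,2))
  {3,4}:  v_{3} + v_{4} = 2·v_{2} + v_{6}  so sig = (2;(1,2))
  {1,7}:  v_{1} + v_{7} = v_{6} + 3·v_{8}  so sig = (2;(1,3))
  {1,3}:  v_{1} + v_{3} = 2·v_{8}  so sig = (2;(2))
  {2,7}:  v_{2} + v_{7} = 2·v_{3}  so sig = (2;(2))
  {5,7}:  v_{5} + v_{7} = 2·v_{6} + 2·v_{8}  so sig = (2;(2,2))
  {1,4,6}:  v_{1} + v_{4} + v_{6} = 0  so sig = (3;())
  {1,2,6}:  v_{1} + v_{2} + v_{6} = v_{8}  so sig = (3;(1))
  {1,4,5}:  v_{1} + v_{4} + v_{5} = v_{0}  so sig = (3;(1))
  {2,6,8}:  v_{2} + v_{6} + v_{8} = v_{3}  so sig = (3;(1))
  {3,6,8}:  v_{3} + v_{6} + v_{8} = v_{7}  so sig = (3;(1))

Hence PRS(X_Σ) =
{ (2;()),  (2;(1)) ×4,  (2;(1,1)) ×3,  (2;(1,1,1)),  (2;(1,2)) ×2,  (2;(1,3)),  (2;(2)) ×2,  (2;(2,2)),  (3;()),  (3;(1)) ×4 }


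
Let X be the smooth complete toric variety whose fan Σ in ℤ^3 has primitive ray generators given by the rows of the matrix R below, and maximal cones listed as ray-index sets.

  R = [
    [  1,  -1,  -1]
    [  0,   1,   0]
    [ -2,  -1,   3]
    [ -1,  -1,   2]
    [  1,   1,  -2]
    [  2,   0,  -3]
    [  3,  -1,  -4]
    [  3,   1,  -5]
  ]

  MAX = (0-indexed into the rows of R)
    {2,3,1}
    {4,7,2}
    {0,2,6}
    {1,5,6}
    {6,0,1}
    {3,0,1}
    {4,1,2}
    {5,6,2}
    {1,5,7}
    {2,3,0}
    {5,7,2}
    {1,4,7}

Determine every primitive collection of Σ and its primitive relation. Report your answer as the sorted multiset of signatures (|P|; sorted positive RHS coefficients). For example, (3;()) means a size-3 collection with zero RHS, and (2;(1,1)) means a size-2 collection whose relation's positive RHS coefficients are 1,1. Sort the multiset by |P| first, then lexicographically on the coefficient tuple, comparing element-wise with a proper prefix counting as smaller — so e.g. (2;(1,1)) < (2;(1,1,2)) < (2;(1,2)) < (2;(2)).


14 collections generate NE(X_Σ); each relation:

  {3,4}:  v_{3} + v_{4} = 0 — sig = (2;())
  {0,4}:  v_{0} + v_{4} = v_{5} — sig = (2;(1))
  {0,5}:  v_{0} + v_{5} = v_{6} — sig = (2;(1))
  {3,5}:  v_{3} + v_{5} = v_{0} — sig = (2;(1))
  {3,7}:  v_{3} + v_{7} = v_{5} — sig = (2;(1))
  {4,5}:  v_{4} + v_{5} = v_{7} — sig = (2;(1))
  {0,7}:  v_{0} + v_{7} = 2·v_{5} — sig = (2;(2))
  {3,6}:  v_{3} + v_{6} = 2·v_{0} — sig = (2;(2))
  {4,6}:  v_{4} + v_{6} = 2·v_{5} — sig = (2;(2))
  {6,7}:  v_{6} + v_{7} = 3·v_{5} — sig = (2;(3))
  {1,2,5}:  v_{1} + v_{2} + v_{5} = 0 — sig = (3;())
  {0,1,2}:  v_{0} + v_{1} + v_{2} = v_{3} — sig = (3;(1))
  {1,2,6}:  v_{1} + v_{2} + v_{6} = v_{0} — sig = (3;(1))
  {1,2,7}:  v_{1} + v_{2} + v_{7} = v_{4} — sig = (3;(1))

so the primitive-relation signature multiset is
[(2;()), (2;(1)), (2;(1)), (2;(1)), (2;(1)), (2;(1)), (2;(2)), (2;(2)), (2;(2)), (2;(3)), (3;()), (3;(1)), (3;(1)), (3;(1))]


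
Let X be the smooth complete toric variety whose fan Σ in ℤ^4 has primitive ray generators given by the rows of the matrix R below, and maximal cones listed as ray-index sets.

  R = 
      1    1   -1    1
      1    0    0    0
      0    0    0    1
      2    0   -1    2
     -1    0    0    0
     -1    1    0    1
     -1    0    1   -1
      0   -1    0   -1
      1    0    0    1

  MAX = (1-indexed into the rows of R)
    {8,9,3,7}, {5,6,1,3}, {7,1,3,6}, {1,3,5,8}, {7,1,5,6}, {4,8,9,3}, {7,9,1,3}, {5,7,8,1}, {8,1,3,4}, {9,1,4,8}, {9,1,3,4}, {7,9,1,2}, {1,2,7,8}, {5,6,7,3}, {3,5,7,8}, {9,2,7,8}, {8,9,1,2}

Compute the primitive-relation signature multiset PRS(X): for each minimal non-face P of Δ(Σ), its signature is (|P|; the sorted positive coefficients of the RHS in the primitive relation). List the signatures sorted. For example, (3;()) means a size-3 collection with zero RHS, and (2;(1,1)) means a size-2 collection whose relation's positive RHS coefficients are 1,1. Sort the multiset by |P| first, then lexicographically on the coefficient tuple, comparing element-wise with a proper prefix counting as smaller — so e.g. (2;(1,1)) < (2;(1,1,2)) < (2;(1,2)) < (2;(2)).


Primitive collections (14):

  • {2,5}:  v_{2} + v_{5} = 0  ⇒ sig = (2;())
  • {2,3}:  v_{2} + v_{3} = v_{9}  ⇒ sig = (2;(1))
  • {4,7}:  v_{4} + v_{7} = v_{9}  ⇒ sig = (2;(1))
  • {5,9}:  v_{5} + v_{9} = v_{3}  ⇒ sig = (2;(1))
  • {6,8}:  v_{6} + v_{8} = v_{5}  ⇒ sig = (2;(1))
  • {2,6}:  v_{2} + v_{6} = v_{1} + v_{3} + v_{7}  ⇒ sig = (2;(1,1,1))
  • {2,4}:  v_{2} + v_{4} = v_{1} + v_{8} + 2·v_{9}  ⇒ sig = (2;(1,1,2))
  • {4,5}:  v_{4} + v_{5} = v_{1} + 2·v_{3} + v_{8}  ⇒ sig = (2;(1,1,2))
  • {6,9}:  v_{6} + v_{9} = v_{1} + 2·v_{3} + v_{7}  ⇒ sig = (2;(1,1,2))
  • {4,6}:  v_{4} + v_{6} = v_{1} + 2·v_{3}  ⇒ sig = (2;(1,2))
  • {1,3,7,8}:  v_{1} + v_{3} + v_{7} + v_{8} = 0  ⇒ sig = (4;())
  • {1,3,5,7}:  v_{1} + v_{3} + v_{5} + v_{7} = v_{6}  ⇒ sig = (4;(1))
  • {1,3,8,9}:  v_{1} + v_{3} + v_{8} + v_{9} = v_{4}  ⇒ sig = (4;(1))
  • {1,7,8,9}:  v_{1} + v_{7} + v_{8} + v_{9} = v_{2}  ⇒ sig = (4;(1))

Sorted signature multiset PRS(X):
    |P|=2: 10 collections, coeffs (), (1), (1), (1), (1), (1,1,1), (1,1,2), (1,1,2), (1,1,2), (1,2)
    |P|=4: 4 collections, coeffs (), (1), (1), (1)


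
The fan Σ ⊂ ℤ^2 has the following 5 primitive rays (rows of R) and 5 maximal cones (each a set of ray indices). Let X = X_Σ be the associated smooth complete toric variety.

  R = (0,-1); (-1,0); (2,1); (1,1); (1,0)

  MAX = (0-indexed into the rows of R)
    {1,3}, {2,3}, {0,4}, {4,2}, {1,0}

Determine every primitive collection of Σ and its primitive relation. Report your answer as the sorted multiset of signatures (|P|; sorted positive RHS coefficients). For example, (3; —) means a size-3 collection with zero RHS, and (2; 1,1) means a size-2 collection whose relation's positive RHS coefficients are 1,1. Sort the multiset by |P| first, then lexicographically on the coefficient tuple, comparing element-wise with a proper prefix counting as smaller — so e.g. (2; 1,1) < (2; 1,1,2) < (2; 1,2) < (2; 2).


|primitive collections| = 5. Relations:

  {1,4}:  v_{1} + v_{4} = 0 ; sig = (2; —)
  {0,3}:  v_{0} + v_{3} = v_{4} ; sig = (2; 1)
  {1,2}:  v_{1} + v_{2} = v_{3} ; sig = (2; 1)
  {3,4}:  v_{3} + v_{4} = v_{2} ; sig = (2; 1)
  {0,2}:  v_{0} + v_{2} = 2·v_{4} ; sig = (2; 2)

Sorted signature multiset PRS(X):
    (2; —)
    (2; 1)
    (2; 1)
    (2; 1)
    (2; 2)


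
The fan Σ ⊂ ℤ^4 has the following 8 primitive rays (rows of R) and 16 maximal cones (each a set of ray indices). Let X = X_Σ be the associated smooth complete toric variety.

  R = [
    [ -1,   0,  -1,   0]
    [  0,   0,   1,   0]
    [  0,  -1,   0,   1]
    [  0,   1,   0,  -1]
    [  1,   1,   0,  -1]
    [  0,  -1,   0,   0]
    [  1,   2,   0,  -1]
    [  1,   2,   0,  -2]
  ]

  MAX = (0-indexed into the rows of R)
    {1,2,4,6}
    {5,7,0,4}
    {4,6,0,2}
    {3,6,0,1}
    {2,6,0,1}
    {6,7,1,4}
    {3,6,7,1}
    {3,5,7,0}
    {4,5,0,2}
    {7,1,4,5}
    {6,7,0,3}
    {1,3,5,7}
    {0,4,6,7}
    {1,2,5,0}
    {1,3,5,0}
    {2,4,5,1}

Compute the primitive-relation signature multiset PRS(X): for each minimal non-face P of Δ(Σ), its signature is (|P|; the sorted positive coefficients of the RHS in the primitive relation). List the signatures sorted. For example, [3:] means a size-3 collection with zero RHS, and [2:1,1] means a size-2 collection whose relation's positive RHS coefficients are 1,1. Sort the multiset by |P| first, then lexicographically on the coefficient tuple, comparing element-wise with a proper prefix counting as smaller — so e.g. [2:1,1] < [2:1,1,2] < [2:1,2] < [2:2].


Minimal non-faces — 6 found among 8 rays, 16 max cones:

  {2,3}:  v_{2} + v_{3} = 0  so sig = [2:]
  {2,7}:  v_{2} + v_{7} = v_{4}  so sig = [2:1]
  {3,4}:  v_{3} + v_{4} = v_{7}  so sig = [2:1]
  {5,6}:  v_{5} + v_{6} = v_{4}  so sig = [2:1]
  {0,1,4}:  v_{0} + v_{1} + v_{4} = v_{3}  so sig = [3:1]
  {0,1,7}:  v_{0} + v_{1} + v_{7} = 2·v_{3}  so sig = [3:2]

Signatures (|P|; sorted positive RHS coefficients), sorted:
    |P|=2: 4 collections, coeffs (), (1), (1), (1)
    |P|=3: 2 collections, coeffs (1), (2)


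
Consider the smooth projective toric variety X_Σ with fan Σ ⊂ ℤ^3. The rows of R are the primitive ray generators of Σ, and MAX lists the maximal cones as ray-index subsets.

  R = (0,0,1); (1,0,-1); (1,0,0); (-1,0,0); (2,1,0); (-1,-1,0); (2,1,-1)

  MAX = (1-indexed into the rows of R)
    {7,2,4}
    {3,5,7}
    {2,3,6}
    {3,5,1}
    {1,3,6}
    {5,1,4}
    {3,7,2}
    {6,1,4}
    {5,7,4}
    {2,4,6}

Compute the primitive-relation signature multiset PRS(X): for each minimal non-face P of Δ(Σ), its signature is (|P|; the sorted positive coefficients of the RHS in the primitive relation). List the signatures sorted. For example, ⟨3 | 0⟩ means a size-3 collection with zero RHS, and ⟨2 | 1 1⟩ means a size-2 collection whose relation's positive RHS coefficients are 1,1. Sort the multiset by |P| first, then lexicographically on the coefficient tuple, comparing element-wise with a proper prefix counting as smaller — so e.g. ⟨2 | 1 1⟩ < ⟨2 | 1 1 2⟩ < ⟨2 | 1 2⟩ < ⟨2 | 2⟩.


The 6 primitive collections of Σ (r=7, n=3):

  P = {3,4}:  v_{3} + v_{4} = 0  ⇒ sig = ⟨2 | 0⟩
  P = {1,2}:  v_{1} + v_{2} = v_{3}  ⇒ sig = ⟨2 | 1⟩
  P = {1,7}:  v_{1} + v_{7} = v_{5}  ⇒ sig = ⟨2 | 1⟩
  P = {5,6}:  v_{5} + v_{6} = v_{3}  ⇒ sig = ⟨2 | 1⟩
  P = {6,7}:  v_{6} + v_{7} = v_{2}  ⇒ sig = ⟨2 | 1⟩
  P = {2,5}:  v_{2} + v_{5} = v_{3} + v_{7}  ⇒ sig = ⟨2 | 1 1⟩

Sorted signature multiset PRS(X):
    |P|=2: 6 collections, coeffs (), (1), (1), (1), (1), (1,1)


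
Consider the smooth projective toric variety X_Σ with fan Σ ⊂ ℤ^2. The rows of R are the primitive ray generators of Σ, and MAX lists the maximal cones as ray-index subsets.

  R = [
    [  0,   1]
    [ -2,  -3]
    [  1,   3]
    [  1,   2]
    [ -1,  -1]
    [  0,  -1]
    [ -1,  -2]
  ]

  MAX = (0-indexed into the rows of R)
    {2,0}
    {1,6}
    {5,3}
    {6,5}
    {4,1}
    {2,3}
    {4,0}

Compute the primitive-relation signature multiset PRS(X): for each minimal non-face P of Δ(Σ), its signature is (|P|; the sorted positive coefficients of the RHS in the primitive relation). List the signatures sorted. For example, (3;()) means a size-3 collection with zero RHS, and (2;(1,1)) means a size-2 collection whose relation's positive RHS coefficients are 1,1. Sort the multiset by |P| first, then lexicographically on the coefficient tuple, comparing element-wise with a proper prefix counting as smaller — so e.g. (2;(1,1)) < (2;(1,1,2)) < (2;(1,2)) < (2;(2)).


14 collections generate NE(X_Σ); each relation:

  P={0,5}:  v_{0} + v_{5} = 0  →  sig = (2;())
  P={3,6}:  v_{3} + v_{6} = 0  →  sig = (2;())
  P={0,3}:  v_{0} + v_{3} = v_{2}  →  sig = (2;(1))
  P={0,6}:  v_{0} + v_{6} = v_{4}  →  sig = (2;(1))
  P={1,3}:  v_{1} + v_{3} = v_{4}  →  sig = (2;(1))
  P={2,5}:  v_{2} + v_{5} = v_{3}  →  sig = (2;(1))
  P={2,6}:  v_{2} + v_{6} = v_{0}  →  sig = (2;(1))
  P={3,4}:  v_{3} + v_{4} = v_{0}  →  sig = (2;(1))
  P={4,5}:  v_{4} + v_{5} = v_{6}  →  sig = (2;(1))
  P={4,6}:  v_{4} + v_{6} = v_{1}  →  sig = (2;(1))
  P={1,2}:  v_{1} + v_{2} = v_{0} + v_{4}  →  sig = (2;(1,1))
  P={0,1}:  v_{0} + v_{1} = 2·v_{4}  →  sig = (2;(2))
  P={1,5}:  v_{1} + v_{5} = 2·v_{6}  →  sig = (2;(2))
  P={2,4}:  v_{2} + v_{4} = 2·v_{0}  →  sig = (2;(2))

Sorted signature multiset PRS(X):
{ (2;()) ×2,  (2;(1)) ×8,  (2;(1,1)),  (2;(2)) ×3 }


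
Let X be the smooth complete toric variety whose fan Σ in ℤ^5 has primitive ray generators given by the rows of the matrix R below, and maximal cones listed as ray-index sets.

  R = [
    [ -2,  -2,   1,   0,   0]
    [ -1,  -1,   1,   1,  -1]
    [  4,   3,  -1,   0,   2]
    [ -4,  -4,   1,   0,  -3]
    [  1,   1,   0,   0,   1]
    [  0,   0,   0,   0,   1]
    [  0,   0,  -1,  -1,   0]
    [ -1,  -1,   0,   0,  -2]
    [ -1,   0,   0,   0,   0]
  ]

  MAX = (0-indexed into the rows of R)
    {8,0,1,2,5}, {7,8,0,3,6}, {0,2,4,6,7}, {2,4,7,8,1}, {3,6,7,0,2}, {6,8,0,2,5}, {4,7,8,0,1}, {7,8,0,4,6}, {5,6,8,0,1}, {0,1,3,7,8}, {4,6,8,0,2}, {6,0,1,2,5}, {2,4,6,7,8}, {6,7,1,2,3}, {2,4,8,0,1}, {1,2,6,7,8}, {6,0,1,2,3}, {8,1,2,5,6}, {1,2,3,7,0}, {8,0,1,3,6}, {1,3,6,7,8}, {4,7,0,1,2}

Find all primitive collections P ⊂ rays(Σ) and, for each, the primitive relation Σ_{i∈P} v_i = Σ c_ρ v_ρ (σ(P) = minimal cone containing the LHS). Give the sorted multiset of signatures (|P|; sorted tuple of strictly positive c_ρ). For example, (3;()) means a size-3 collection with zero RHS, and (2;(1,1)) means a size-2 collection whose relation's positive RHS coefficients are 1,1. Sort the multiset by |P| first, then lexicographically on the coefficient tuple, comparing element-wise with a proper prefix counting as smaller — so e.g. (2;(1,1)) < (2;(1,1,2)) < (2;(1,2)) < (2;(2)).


Δ(Σ) — 9 vertices, 9 min non-faces:

  {3,4}:  v_{3} + v_{4} = v_{0} + v_{7}  so sig = (2;(1,1))
  {5,7}:  v_{5} + v_{7} = v_{1} + v_{6}  so sig = (2;(1,1))
  {4,5}:  v_{4} + v_{5} = v_{0} + v_{2} + v_{8}  so sig = (2;(1,1,1))
  {3,5}:  v_{3} + v_{5} = v_{0} + 2·v_{1} + 2·v_{6}  so sig = (2;(1,2,2))
  {1,4,6}:  v_{1} + v_{4} + v_{6} = 0  so sig = (3;())
  {2,3,8}:  v_{2} + v_{3} + v_{8} = v_{1} + v_{6}  so sig = (3;(1,1))
  {0,2,7,8}:  v_{0} + v_{2} + v_{7} + v_{8} = 0  so sig = (4;())
  {0,1,6,7}:  v_{0} + v_{1} + v_{6} + v_{7} = v_{3}  so sig = (4;(1))
  {0,1,2,6,8}:  v_{0} + v_{1} + v_{2} + v_{6} + v_{8} = v_{5}  so sig = (5;(1))

so the primitive-relation signature multiset is
{ (2;(1,1)) ×2,  (2;(1,1,1)),  (2;(1,2,2)),  (3;()),  (3;(1,1)),  (4;()),  (4;(1)),  (5;(1)) }


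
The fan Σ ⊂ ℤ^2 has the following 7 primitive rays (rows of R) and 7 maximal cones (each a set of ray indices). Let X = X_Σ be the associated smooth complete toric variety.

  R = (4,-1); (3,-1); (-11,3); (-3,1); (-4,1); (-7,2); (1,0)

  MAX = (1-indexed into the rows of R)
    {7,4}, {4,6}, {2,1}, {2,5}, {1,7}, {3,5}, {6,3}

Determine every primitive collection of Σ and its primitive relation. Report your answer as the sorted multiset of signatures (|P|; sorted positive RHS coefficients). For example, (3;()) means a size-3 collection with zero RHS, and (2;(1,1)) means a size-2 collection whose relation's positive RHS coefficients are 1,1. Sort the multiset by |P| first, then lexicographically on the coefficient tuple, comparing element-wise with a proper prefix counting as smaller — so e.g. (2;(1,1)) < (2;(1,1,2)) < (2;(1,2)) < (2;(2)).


Δ(Σ) — 7 vertices, 14 min non-faces:

  {1,5}:  v_{1} + v_{5} = 0  →  sig = (2;())
  {2,4}:  v_{2} + v_{4} = 0  →  sig = (2;())
  {1,3}:  v_{1} + v_{3} = v_{6}  →  sig = (2;(1))
  {1,4}:  v_{1} + v_{4} = v_{7}  →  sig = (2;(1))
  {1,6}:  v_{1} + v_{6} = v_{4}  →  sig = (2;(1))
  {2,6}:  v_{2} + v_{6} = v_{5}  →  sig = (2;(1))
  {2,7}:  v_{2} + v_{7} = v_{1}  →  sig = (2;(1))
  {4,5}:  v_{4} + v_{5} = v_{6}  →  sig = (2;(1))
  {5,6}:  v_{5} + v_{6} = v_{3}  →  sig = (2;(1))
  {5,7}:  v_{5} + v_{7} = v_{4}  →  sig = (2;(1))
  {3,7}:  v_{3} + v_{7} = v_{4} + v_{6}  →  sig = (2;(1,1))
  {2,3}:  v_{2} + v_{3} = 2·v_{5}  →  sig = (2;(2))
  {3,4}:  v_{3} + v_{4} = 2·v_{6}  →  sig = (2;(2))
  {6,7}:  v_{6} + v_{7} = 2·v_{4}  →  sig = (2;(2))

Sorted signature multiset PRS(X):
    |P|=2: 14 collections, coeffs (), (), (1), (1), (1), (1), (1), (1), (1), (1), (1,1), (2), (2), (2)


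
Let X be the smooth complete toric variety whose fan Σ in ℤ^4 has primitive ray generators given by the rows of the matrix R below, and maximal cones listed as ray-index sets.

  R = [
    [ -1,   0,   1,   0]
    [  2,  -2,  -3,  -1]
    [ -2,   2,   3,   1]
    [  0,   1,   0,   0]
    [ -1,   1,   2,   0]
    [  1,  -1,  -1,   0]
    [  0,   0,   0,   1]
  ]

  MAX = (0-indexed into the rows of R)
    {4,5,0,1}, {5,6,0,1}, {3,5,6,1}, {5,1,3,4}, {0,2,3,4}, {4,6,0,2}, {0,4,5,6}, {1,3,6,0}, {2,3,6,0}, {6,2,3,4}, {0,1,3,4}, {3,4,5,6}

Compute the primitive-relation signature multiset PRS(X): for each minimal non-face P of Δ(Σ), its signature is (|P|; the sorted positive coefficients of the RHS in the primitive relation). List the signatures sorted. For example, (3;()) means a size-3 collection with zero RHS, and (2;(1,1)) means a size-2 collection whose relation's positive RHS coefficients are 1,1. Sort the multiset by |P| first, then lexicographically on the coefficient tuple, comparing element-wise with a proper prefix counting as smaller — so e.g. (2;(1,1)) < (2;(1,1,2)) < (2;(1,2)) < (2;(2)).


The 5 primitive collections of Σ (r=7, n=4):

  P={1,2}:  v_{1} + v_{2} = 0 ; sig = (2;())
  P={2,5}:  v_{2} + v_{5} = v_{4} + v_{6} ; sig = (2;(1,1))
  P={0,3,5}:  v_{0} + v_{3} + v_{5} = 0 ; sig = (3;())
  P={1,4,6}:  v_{1} + v_{4} + v_{6} = v_{5} ; sig = (3;(1))
  P={0,3,4,6}:  v_{0} + v_{3} + v_{4} + v_{6} = v_{2} ; sig = (4;(1))

Sorted signature multiset PRS(X):
{ (2;()),  (2;(1,1)),  (3;()),  (3;(1)),  (4;(1)) }
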